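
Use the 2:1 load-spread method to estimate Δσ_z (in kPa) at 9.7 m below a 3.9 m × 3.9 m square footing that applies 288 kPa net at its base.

By the 2:1 method the load spreads at 1 horizontal : 2 vertical, so at depth z the loaded area has grown by z in each plan dimension:
Δσ = qBL/((B+z)(L+z)) = 288×3.9×3.9/((3.9+9.7)(3.9+9.7)) = 23.683 kPa

Δσ_z ≈ 23.7 kPa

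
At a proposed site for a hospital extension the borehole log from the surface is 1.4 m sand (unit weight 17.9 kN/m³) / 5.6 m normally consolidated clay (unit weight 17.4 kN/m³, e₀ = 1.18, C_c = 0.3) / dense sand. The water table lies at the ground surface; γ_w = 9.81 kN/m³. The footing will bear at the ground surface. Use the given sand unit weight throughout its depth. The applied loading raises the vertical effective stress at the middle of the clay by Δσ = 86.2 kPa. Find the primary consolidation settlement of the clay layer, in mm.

Mid-depth of clay below the ground surface: z = 1.4 + 5.6/2 = 4.2 m.
Total vertical stress at mid-clay: σ_v = 17.9×1.4 + 17.4×2.8 = 73.78 kPa.
Pore pressure: u = 9.81×(4.2 − 0) = 41.202 kPa.
Initial effective stress: σ'_0 = σ_v − u = 73.78 − 41.202 = 32.578 kPa.
Final effective stress: σ'_f = σ'_0 + Δσ = 32.578 + 86.2 = 118.78 kPa.
Normally consolidated clay, so the full stress increment lies on the virgin compression line:
S_c = C_c·H/(1+e₀)·log₁₀(σ'_f/σ'_0) = 0.3×5.6/(1+1.18)×log₁₀(118.78/32.578)
    = 0.77064 × 0.56182 = 0.433 m

S_c ≈ 433 mm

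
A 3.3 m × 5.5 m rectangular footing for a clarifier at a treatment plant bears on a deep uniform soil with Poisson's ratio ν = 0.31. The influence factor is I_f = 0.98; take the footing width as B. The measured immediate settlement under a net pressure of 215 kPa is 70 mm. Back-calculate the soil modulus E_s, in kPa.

S_e = q·B·(1−ν²)/E_s · I_f  ⇒  E_s = q·B·(1−ν²)·I_f / S_e.
E_s = 215 × 3.3 × 0.9039 × 0.98 / 0.07 = 8978 kPa

E_s ≈ 8980 kPa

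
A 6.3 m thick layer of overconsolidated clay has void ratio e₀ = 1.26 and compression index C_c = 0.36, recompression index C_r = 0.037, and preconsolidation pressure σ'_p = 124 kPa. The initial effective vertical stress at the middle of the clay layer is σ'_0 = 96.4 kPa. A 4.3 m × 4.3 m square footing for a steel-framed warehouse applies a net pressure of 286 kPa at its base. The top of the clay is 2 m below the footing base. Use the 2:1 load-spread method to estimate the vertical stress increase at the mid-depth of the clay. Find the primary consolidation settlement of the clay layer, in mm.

S_c ≈ 110 mm

Mid-depth of clay below the footing base: z = 2 + 6.3/2 = 5.15 m.
Stress increase at mid-clay by the 2:1 spreading method:
Δσ = qBL/((B+z)(L+z)) = 286×4.3×4.3/((4.3+5.15)(4.3+5.15)) = 59.216 kPa
Final effective stress: σ'_f = 96.4 + 59.216 = 155.62 kPa.
σ'_f = 155.62 > σ'_p = 124 kPa, so the stress path crosses the preconsolidation pressure — recompression up to σ'_p, then virgin compression beyond:
S_c = H/(1+e₀)·[C_r·log₁₀(σ'_p/σ'_0) + C_c·log₁₀(σ'_f/σ'_p)]
    = 6.3/2.26 × [0.037×log₁₀(124/96.4) + 0.36×log₁₀(155.62/124)]
    = 2.7876 × [0.0040458 + 0.035512] = 0.1103 m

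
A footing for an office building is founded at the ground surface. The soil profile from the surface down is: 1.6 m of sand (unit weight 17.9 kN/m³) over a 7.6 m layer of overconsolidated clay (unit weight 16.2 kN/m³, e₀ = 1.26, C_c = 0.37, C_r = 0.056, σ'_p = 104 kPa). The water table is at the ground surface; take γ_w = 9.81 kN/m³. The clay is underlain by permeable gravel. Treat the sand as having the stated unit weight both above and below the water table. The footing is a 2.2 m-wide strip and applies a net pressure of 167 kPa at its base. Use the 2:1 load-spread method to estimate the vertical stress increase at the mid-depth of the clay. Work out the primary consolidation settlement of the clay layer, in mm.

S_c ≈ 68.1 mm

Mid-depth of clay below the ground surface: z = 1.6 + 7.6/2 = 5.4 m.
Total vertical stress at mid-clay: σ_v = 17.9×1.6 + 16.2×3.8 = 90.2 kPa.
Pore pressure: u = 9.81×(5.4 − 0) = 52.974 kPa.
Initial effective stress: σ'_0 = σ_v − u = 90.2 − 52.974 = 37.226 kPa.
Stress increase at mid-clay by the 2:1 spreading method:
Δσ = qB/(B+z) = 167×2.2/(2.2+5.4) = 48.342 kPa
Final effective stress: σ'_f = 37.226 + 48.342 = 85.568 kPa.
σ'_f = 85.568 ≤ σ'_p = 104 kPa, so the clay remains overconsolidated and only the recompression index applies:
S_c = C_r·H/(1+e₀)·log₁₀(σ'_f/σ'_0) = 0.056×7.6/2.26×log₁₀(85.568/37.226)
    = 0.18832 × 0.36147 = 0.06807 m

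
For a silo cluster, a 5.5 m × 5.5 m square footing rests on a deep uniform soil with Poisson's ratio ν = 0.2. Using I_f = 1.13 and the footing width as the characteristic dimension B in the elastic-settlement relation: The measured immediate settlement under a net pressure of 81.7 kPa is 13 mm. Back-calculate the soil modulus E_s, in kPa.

S_e = q·B·(1−ν²)/E_s · I_f  ⇒  E_s = q·B·(1−ν²)·I_f / S_e.
E_s = 81.7 × 5.5 × 0.96 × 1.13 / 0.013 = 37500 kPa

E_s ≈ 37500 kPa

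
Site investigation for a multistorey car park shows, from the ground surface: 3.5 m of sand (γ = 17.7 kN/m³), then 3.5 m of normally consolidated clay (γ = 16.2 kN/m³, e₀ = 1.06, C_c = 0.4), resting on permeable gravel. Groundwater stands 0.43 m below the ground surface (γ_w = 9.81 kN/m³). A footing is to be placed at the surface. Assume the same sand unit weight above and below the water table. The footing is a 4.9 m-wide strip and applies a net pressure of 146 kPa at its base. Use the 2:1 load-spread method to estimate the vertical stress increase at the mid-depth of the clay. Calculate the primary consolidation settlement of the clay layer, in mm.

S_c ≈ 286 mm

Mid-depth of clay below the ground surface: z = 3.5 + 3.5/2 = 5.25 m.
Total vertical stress at mid-clay: σ_v = 17.7×3.5 + 16.2×1.75 = 90.3 kPa.
Pore pressure: u = 9.81×(5.25 − 0.43) = 47.284 kPa.
Initial effective stress: σ'_0 = σ_v − u = 90.3 − 47.284 = 43.016 kPa.
Stress increase at mid-clay by the 2:1 spreading method:
Δσ = qB/(B+z) = 146×4.9/(4.9+5.25) = 70.483 kPa
Final effective stress: σ'_f = σ'_0 + Δσ = 43.016 + 70.483 = 113.5 kPa.
Normally consolidated clay, so the full stress increment lies on the virgin compression line:
S_c = C_c·H/(1+e₀)·log₁₀(σ'_f/σ'_0) = 0.4×3.5/(1+1.06)×log₁₀(113.5/43.016)
    = 0.67961 × 0.42137 = 0.2864 m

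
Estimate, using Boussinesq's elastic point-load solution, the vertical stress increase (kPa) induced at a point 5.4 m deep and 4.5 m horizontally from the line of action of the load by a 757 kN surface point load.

Boussinesq vertical stress below a point load on an elastic half-space:
Δσ_z = 3P/(2πz²) · [1 + (r/z)²]^(−5/2)
r/z = 4.5/5.4 = 0.83333; [1+(r/z)²]^(−5/2) = 0.26757.
Δσ_z = 3×757/(2π×5.4²) × 0.26757 = 12.395 × 0.26757 = 3.317 kPa

Δσ_z ≈ 3.32 kPa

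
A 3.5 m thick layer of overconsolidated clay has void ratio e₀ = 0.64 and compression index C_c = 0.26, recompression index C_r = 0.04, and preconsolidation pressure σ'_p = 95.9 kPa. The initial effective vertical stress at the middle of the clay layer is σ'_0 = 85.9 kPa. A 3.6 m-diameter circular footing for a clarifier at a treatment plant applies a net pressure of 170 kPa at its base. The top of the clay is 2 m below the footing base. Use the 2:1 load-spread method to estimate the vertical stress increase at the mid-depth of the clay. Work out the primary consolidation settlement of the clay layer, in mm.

S_c ≈ 71.2 mm

Mid-depth of clay below the footing base: z = 2 + 3.5/2 = 3.75 m.
Stress increase at mid-clay by the 2:1 spreading method:
Δσ ≈ qD²/(D+z)² = 170×3.6²/(3.6+3.75)² = 40.783 kPa
Final effective stress: σ'_f = 85.9 + 40.783 = 126.68 kPa.
σ'_f = 126.68 > σ'_p = 95.9 kPa, so the stress path crosses the preconsolidation pressure — recompression up to σ'_p, then virgin compression beyond:
S_c = H/(1+e₀)·[C_r·log₁₀(σ'_p/σ'_0) + C_c·log₁₀(σ'_f/σ'_p)]
    = 3.5/1.64 × [0.04×log₁₀(95.9/85.9) + 0.26×log₁₀(126.68/95.9)]
    = 2.1341 × [0.001913 + 0.031431] = 0.07116 m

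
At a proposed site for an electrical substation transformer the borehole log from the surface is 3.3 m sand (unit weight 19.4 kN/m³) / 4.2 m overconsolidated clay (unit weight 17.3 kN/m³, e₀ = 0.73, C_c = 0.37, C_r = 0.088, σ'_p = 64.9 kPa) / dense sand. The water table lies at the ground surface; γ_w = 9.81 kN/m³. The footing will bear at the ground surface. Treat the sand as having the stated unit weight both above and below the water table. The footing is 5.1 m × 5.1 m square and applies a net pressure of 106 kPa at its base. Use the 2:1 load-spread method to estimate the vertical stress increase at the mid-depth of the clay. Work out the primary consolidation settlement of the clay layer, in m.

S_c ≈ 0.0718 m

Mid-depth of clay below the ground surface: z = 3.3 + 4.2/2 = 5.4 m.
Total vertical stress at mid-clay: σ_v = 19.4×3.3 + 17.3×2.1 = 100.35 kPa.
Pore pressure: u = 9.81×(5.4 − 0) = 52.974 kPa.
Initial effective stress: σ'_0 = σ_v − u = 100.35 − 52.974 = 47.376 kPa.
Stress increase at mid-clay by the 2:1 spreading method:
Δσ = qBL/((B+z)(L+z)) = 106×5.1×5.1/((5.1+5.4)(5.1+5.4)) = 25.007 kPa
Final effective stress: σ'_f = 47.376 + 25.007 = 72.383 kPa.
σ'_f = 72.383 > σ'_p = 64.9 kPa, so the stress path crosses the preconsolidation pressure — recompression up to σ'_p, then virgin compression beyond:
S_c = H/(1+e₀)·[C_r·log₁₀(σ'_p/σ'_0) + C_c·log₁₀(σ'_f/σ'_p)]
    = 4.2/1.73 × [0.088×log₁₀(64.9/47.376) + 0.37×log₁₀(72.383/64.9)]
    = 2.4277 × [0.012028 + 0.017535] = 0.07177 m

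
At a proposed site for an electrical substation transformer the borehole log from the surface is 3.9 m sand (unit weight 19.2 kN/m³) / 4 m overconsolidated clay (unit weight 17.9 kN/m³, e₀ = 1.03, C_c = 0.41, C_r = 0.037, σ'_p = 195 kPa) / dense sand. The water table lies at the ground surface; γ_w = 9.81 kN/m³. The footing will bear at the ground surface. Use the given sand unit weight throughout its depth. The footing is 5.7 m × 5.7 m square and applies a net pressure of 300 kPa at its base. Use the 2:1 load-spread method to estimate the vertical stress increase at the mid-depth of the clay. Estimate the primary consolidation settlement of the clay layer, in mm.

Mid-depth of clay below the ground surface: z = 3.9 + 4/2 = 5.9 m.
Total vertical stress at mid-clay: σ_v = 19.2×3.9 + 17.9×2 = 110.68 kPa.
Pore pressure: u = 9.81×(5.9 − 0) = 57.879 kPa.
Initial effective stress: σ'_0 = σ_v − u = 110.68 − 57.879 = 52.801 kPa.
Stress increase at mid-clay by the 2:1 spreading method:
Δσ = qBL/((B+z)(L+z)) = 300×5.7×5.7/((5.7+5.9)(5.7+5.9)) = 72.436 kPa
Final effective stress: σ'_f = 52.801 + 72.436 = 125.24 kPa.
σ'_f = 125.24 ≤ σ'_p = 195 kPa, so the clay remains overconsolidated and only the recompression index applies:
S_c = C_r·H/(1+e₀)·log₁₀(σ'_f/σ'_0) = 0.037×4/2.03×log₁₀(125.24/52.801)
    = 0.072905 × 0.3751 = 0.02735 m

S_c ≈ 27.3 mm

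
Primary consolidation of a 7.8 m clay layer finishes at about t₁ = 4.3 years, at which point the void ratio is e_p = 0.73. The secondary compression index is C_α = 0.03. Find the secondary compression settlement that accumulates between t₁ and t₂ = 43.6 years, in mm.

Secondary compression: S_s = C_α·H/(1+e_p)·log₁₀(t₂/t₁)
S_s = 0.03×7.8/(1+0.73)×log₁₀(43.6/4.3)
    = 0.1353 × 1.006 = 0.1361 m

S_s ≈ 136 mm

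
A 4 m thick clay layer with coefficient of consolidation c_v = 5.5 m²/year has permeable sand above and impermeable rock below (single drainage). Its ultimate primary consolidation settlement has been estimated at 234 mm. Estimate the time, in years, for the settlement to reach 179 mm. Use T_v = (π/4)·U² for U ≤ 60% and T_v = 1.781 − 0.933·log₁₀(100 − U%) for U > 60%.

Drainage path length: H_d = H = 4 m (single drainage).
U = S(t)/S_ult = 179/234 = 0.765.
U > 60%: T_v = 1.781 − 0.933·log₁₀(100 − 76.496) = 0.50172.
t = T_v·H_d²/c_v = 0.50172×4²/5.5 = 1.46 years.

t ≈ 1.46 years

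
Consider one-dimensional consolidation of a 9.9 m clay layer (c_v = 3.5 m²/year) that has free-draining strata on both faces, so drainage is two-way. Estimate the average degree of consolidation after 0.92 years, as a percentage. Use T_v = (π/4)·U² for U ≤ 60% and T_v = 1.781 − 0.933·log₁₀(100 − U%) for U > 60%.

U ≈ 40.9 %

Drainage path length: H_d = H/2 = 4.95 m (double drainage).
T_v = c_v·t/H_d² = 3.5×0.92/4.95² = 0.13142.
T_v = 0.13142 corresponds to the U ≤ 60% branch:
U = √(4T_v/π) = 0.4091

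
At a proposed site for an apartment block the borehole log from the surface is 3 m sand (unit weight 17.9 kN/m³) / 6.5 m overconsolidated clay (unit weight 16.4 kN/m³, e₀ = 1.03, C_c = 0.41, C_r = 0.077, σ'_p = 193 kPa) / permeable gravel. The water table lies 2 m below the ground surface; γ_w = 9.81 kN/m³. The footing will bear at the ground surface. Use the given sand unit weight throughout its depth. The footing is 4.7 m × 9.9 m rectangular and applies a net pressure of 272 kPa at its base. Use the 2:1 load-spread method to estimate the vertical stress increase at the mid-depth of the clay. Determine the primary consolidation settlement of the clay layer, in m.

S_c ≈ 0.0792 m

Mid-depth of clay below the ground surface: z = 3 + 6.5/2 = 6.25 m.
Total vertical stress at mid-clay: σ_v = 17.9×3 + 16.4×3.25 = 107 kPa.
Pore pressure: u = 9.81×(6.25 − 2) = 41.693 kPa.
Initial effective stress: σ'_0 = σ_v − u = 107 − 41.693 = 65.307 kPa.
Stress increase at mid-clay by the 2:1 spreading method:
Δσ = qBL/((B+z)(L+z)) = 272×4.7×9.9/((4.7+6.25)(9.9+6.25)) = 71.567 kPa
Final effective stress: σ'_f = 65.307 + 71.567 = 136.87 kPa.
σ'_f = 136.87 ≤ σ'_p = 193 kPa, so the clay remains overconsolidated and only the recompression index applies:
S_c = C_r·H/(1+e₀)·log₁₀(σ'_f/σ'_0) = 0.077×6.5/2.03×log₁₀(136.87/65.307)
    = 0.24655 × 0.32135 = 0.07923 m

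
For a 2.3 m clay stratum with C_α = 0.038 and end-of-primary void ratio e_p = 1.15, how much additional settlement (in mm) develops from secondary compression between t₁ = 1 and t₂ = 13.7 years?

S_s ≈ 46.2 mm

Secondary compression: S_s = C_α·H/(1+e_p)·log₁₀(t₂/t₁)
S_s = 0.038×2.3/(1+1.15)×log₁₀(13.7/1)
    = 0.04065 × 1.137 = 0.04621 m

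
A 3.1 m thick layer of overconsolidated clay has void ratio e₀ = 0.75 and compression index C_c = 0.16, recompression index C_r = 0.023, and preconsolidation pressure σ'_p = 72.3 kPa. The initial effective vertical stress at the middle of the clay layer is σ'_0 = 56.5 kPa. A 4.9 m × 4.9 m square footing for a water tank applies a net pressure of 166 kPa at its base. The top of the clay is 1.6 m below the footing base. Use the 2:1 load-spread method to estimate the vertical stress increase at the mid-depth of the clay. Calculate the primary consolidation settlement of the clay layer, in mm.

Mid-depth of clay below the footing base: z = 1.6 + 3.1/2 = 3.15 m.
Stress increase at mid-clay by the 2:1 spreading method:
Δσ = qBL/((B+z)(L+z)) = 166×4.9×4.9/((4.9+3.15)(4.9+3.15)) = 61.505 kPa
Final effective stress: σ'_f = 56.5 + 61.505 = 118 kPa.
σ'_f = 118 > σ'_p = 72.3 kPa, so the stress path crosses the preconsolidation pressure — recompression up to σ'_p, then virgin compression beyond:
S_c = H/(1+e₀)·[C_r·log₁₀(σ'_p/σ'_0) + C_c·log₁₀(σ'_f/σ'_p)]
    = 3.1/1.75 × [0.023×log₁₀(72.3/56.5) + 0.16×log₁₀(118/72.3)]
    = 1.7714 × [0.0024631 + 0.034039] = 0.06466 m

S_c ≈ 64.7 mm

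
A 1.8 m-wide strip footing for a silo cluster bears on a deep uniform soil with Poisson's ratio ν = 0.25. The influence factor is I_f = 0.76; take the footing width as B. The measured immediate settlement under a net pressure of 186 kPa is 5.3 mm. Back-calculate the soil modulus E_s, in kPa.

S_e = q·B·(1−ν²)/E_s · I_f  ⇒  E_s = q·B·(1−ν²)·I_f / S_e.
E_s = 186 × 1.8 × 0.9375 × 0.76 / 0.0053 = 45010 kPa

E_s ≈ 45000 kPa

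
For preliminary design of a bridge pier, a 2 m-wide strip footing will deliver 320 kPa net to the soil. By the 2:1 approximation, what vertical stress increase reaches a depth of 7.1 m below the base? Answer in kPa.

By the 2:1 method the load spreads at 1 horizontal : 2 vertical, so at depth z the loaded area has grown by z in each plan dimension:
Δσ = qB/(B+z) = 320×2/(2+7.1) = 70.33 kPa

Δσ_z ≈ 70.3 kPa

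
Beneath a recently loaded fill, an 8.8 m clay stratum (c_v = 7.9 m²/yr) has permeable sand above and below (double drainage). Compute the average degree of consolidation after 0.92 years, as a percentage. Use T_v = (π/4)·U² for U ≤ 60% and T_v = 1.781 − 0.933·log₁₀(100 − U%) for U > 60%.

Drainage path length: H_d = H/2 = 4.4 m (double drainage).
T_v = c_v·t/H_d² = 7.9×0.92/4.4² = 0.37541.
T_v = 0.37541 corresponds to the U > 60% branch:
U = 1 − 10^((1.781 − T_v)/0.933)/100 = 0.679

U ≈ 67.9 %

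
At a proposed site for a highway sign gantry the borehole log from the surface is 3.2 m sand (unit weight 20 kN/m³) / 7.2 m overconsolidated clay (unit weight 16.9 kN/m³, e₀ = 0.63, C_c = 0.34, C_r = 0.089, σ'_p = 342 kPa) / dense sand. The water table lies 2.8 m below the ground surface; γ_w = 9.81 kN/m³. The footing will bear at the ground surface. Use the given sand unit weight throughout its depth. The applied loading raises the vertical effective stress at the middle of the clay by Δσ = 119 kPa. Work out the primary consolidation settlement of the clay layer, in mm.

Mid-depth of clay below the ground surface: z = 3.2 + 7.2/2 = 6.8 m.
Total vertical stress at mid-clay: σ_v = 20×3.2 + 16.9×3.6 = 124.84 kPa.
Pore pressure: u = 9.81×(6.8 − 2.8) = 39.24 kPa.
Initial effective stress: σ'_0 = σ_v − u = 124.84 − 39.24 = 85.6 kPa.
Final effective stress: σ'_f = 85.6 + 119 = 204.6 kPa.
σ'_f = 204.6 ≤ σ'_p = 342 kPa, so the clay remains overconsolidated and only the recompression index applies:
S_c = C_r·H/(1+e₀)·log₁₀(σ'_f/σ'_0) = 0.089×7.2/1.63×log₁₀(204.6/85.6)
    = 0.39313 × 0.37843 = 0.1488 m

S_c ≈ 149 mm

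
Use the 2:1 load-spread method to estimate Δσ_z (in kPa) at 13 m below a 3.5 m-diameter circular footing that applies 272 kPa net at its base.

By the 2:1 method the load spreads at 1 horizontal : 2 vertical, so at depth z the loaded area has grown by z in each plan dimension:
Δσ ≈ qD²/(D+z)² = 272×3.5²/(3.5+13)² = 12.239 kPa

Δσ_z ≈ 12.2 kPa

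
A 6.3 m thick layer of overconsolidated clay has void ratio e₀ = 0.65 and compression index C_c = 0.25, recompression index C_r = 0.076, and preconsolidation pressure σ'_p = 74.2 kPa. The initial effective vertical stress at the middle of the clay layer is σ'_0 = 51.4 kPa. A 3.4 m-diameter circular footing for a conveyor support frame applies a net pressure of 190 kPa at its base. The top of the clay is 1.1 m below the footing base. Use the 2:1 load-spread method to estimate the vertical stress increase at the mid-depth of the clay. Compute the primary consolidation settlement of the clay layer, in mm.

S_c ≈ 121 mm

Mid-depth of clay below the footing base: z = 1.1 + 6.3/2 = 4.25 m.
Stress increase at mid-clay by the 2:1 spreading method:
Δσ ≈ qD²/(D+z)² = 190×3.4²/(3.4+4.25)² = 37.531 kPa
Final effective stress: σ'_f = 51.4 + 37.531 = 88.931 kPa.
σ'_f = 88.931 > σ'_p = 74.2 kPa, so the stress path crosses the preconsolidation pressure — recompression up to σ'_p, then virgin compression beyond:
S_c = H/(1+e₀)·[C_r·log₁₀(σ'_p/σ'_0) + C_c·log₁₀(σ'_f/σ'_p)]
    = 6.3/1.65 × [0.076×log₁₀(74.2/51.4) + 0.25×log₁₀(88.931/74.2)]
    = 3.8182 × [0.012117 + 0.019662] = 0.1213 m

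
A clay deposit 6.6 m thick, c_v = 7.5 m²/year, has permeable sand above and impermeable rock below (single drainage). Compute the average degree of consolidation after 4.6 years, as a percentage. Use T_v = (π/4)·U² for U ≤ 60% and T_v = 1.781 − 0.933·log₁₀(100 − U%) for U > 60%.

U ≈ 88.5 %

Drainage path length: H_d = H = 6.6 m (single drainage).
T_v = c_v·t/H_d² = 7.5×4.6/6.6² = 0.79201.
T_v = 0.79201 corresponds to the U > 60% branch:
U = 1 − 10^((1.781 − T_v)/0.933)/100 = 0.8852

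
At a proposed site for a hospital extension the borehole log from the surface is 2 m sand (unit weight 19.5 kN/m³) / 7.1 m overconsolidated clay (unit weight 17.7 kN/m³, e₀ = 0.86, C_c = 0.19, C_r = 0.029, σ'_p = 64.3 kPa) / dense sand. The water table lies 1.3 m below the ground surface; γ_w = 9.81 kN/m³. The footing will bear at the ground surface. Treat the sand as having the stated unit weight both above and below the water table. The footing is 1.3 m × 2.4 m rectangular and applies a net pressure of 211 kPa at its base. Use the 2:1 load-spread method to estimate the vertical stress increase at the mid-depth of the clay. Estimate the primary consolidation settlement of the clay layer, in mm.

S_c ≈ 39.8 mm

Mid-depth of clay below the ground surface: z = 2 + 7.1/2 = 5.55 m.
Total vertical stress at mid-clay: σ_v = 19.5×2 + 17.7×3.55 = 101.83 kPa.
Pore pressure: u = 9.81×(5.55 − 1.3) = 41.693 kPa.
Initial effective stress: σ'_0 = σ_v − u = 101.83 − 41.693 = 60.137 kPa.
Stress increase at mid-clay by the 2:1 spreading method:
Δσ = qBL/((B+z)(L+z)) = 211×1.3×2.4/((1.3+5.55)(2.4+5.55)) = 12.089 kPa
Final effective stress: σ'_f = 60.137 + 12.089 = 72.226 kPa.
σ'_f = 72.226 > σ'_p = 64.3 kPa, so the stress path crosses the preconsolidation pressure — recompression up to σ'_p, then virgin compression beyond:
S_c = H/(1+e₀)·[C_r·log₁₀(σ'_p/σ'_0) + C_c·log₁₀(σ'_f/σ'_p)]
    = 7.1/1.86 × [0.029×log₁₀(64.3/60.137) + 0.19×log₁₀(72.226/64.3)]
    = 3.8172 × [0.00084301 + 0.0095917] = 0.03983 m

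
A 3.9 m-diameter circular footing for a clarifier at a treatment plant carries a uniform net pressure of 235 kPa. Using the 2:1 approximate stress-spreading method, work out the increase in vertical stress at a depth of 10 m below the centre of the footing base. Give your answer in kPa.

By the 2:1 method the load spreads at 1 horizontal : 2 vertical, so at depth z the loaded area has grown by z in each plan dimension:
Δσ ≈ qD²/(D+z)² = 235×3.9²/(3.9+10)² = 18.5 kPa

Δσ_z ≈ 18.5 kPa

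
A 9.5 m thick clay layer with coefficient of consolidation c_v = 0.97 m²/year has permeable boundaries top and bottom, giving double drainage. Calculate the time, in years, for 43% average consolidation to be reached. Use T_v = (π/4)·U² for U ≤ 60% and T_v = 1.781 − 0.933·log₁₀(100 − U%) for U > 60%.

t ≈ 3.38 years

Drainage path length: H_d = H/2 = 4.75 m (double drainage).
U ≤ 60%: T_v = (π/4)·U² = (π/4)×0.43² = 0.14522.
t = T_v·H_d²/c_v = 0.14522×4.75²/0.97 = 3.378 years.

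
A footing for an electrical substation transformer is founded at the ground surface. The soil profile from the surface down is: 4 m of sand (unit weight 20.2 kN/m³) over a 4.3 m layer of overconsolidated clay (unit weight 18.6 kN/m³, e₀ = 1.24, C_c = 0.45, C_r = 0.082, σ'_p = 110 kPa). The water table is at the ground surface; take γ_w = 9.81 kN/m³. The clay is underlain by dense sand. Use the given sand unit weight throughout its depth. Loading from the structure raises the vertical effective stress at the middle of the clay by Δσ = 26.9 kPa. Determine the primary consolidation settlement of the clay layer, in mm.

Mid-depth of clay below the ground surface: z = 4 + 4.3/2 = 6.15 m.
Total vertical stress at mid-clay: σ_v = 20.2×4 + 18.6×2.15 = 120.79 kPa.
Pore pressure: u = 9.81×(6.15 − 0) = 60.332 kPa.
Initial effective stress: σ'_0 = σ_v − u = 120.79 − 60.332 = 60.458 kPa.
Final effective stress: σ'_f = 60.458 + 26.9 = 87.358 kPa.
σ'_f = 87.358 ≤ σ'_p = 110 kPa, so the clay remains overconsolidated and only the recompression index applies:
S_c = C_r·H/(1+e₀)·log₁₀(σ'_f/σ'_0) = 0.082×4.3/2.24×log₁₀(87.358/60.458)
    = 0.15741 × 0.15985 = 0.02516 m

S_c ≈ 25.2 mm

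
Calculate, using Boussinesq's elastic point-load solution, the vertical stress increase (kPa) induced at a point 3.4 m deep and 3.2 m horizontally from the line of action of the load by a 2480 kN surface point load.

Δσ_z ≈ 21 kPa

Boussinesq vertical stress below a point load on an elastic half-space:
Δσ_z = 3P/(2πz²) · [1 + (r/z)²]^(−5/2)
r/z = 3.2/3.4 = 0.94118; [1+(r/z)²]^(−5/2) = 0.20476.
Δσ_z = 3×2480/(2π×3.4²) × 0.20476 = 102.43 × 0.20476 = 20.97 kPa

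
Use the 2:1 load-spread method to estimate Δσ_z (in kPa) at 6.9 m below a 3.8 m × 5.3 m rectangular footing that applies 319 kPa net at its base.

Δσ_z ≈ 49.2 kPa

By the 2:1 method the load spreads at 1 horizontal : 2 vertical, so at depth z the loaded area has grown by z in each plan dimension:
Δσ = qBL/((B+z)(L+z)) = 319×3.8×5.3/((3.8+6.9)(5.3+6.9)) = 49.216 kPa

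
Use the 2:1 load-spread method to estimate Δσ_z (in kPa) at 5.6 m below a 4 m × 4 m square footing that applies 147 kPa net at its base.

By the 2:1 method the load spreads at 1 horizontal : 2 vertical, so at depth z the loaded area has grown by z in each plan dimension:
Δσ = qBL/((B+z)(L+z)) = 147×4×4/((4+5.6)(4+5.6)) = 25.521 kPa

Δσ_z ≈ 25.5 kPa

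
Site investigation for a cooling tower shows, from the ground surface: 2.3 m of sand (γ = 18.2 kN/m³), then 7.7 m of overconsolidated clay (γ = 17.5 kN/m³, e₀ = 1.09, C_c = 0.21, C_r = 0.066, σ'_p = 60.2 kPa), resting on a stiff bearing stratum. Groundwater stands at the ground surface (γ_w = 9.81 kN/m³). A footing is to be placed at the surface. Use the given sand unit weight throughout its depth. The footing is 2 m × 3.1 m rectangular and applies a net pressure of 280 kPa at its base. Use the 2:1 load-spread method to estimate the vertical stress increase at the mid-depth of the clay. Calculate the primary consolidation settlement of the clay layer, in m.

Mid-depth of clay below the ground surface: z = 2.3 + 7.7/2 = 6.15 m.
Total vertical stress at mid-clay: σ_v = 18.2×2.3 + 17.5×3.85 = 109.23 kPa.
Pore pressure: u = 9.81×(6.15 − 0) = 60.332 kPa.
Initial effective stress: σ'_0 = σ_v − u = 109.23 − 60.332 = 48.898 kPa.
Stress increase at mid-clay by the 2:1 spreading method:
Δσ = qBL/((B+z)(L+z)) = 280×2×3.1/((2+6.15)(3.1+6.15)) = 23.028 kPa
Final effective stress: σ'_f = 48.898 + 23.028 = 71.926 kPa.
σ'_f = 71.926 > σ'_p = 60.2 kPa, so the stress path crosses the preconsolidation pressure — recompression up to σ'_p, then virgin compression beyond:
S_c = H/(1+e₀)·[C_r·log₁₀(σ'_p/σ'_0) + C_c·log₁₀(σ'_f/σ'_p)]
    = 7.7/2.09 × [0.066×log₁₀(60.2/48.898) + 0.21×log₁₀(71.926/60.2)]
    = 3.6842 × [0.0059602 + 0.016231] = 0.08176 m

S_c ≈ 0.0818 m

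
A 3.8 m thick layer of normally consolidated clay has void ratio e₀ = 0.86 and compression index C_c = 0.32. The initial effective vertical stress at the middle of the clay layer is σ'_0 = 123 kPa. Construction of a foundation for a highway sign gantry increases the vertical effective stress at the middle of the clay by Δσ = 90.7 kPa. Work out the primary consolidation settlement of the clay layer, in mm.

Final effective stress: σ'_f = σ'_0 + Δσ = 123 + 90.7 = 213.7 kPa.
Normally consolidated clay, so the full stress increment lies on the virgin compression line:
S_c = C_c·H/(1+e₀)·log₁₀(σ'_f/σ'_0) = 0.32×3.8/(1+0.86)×log₁₀(213.7/123)
    = 0.65376 × 0.2399 = 0.1568 m

S_c ≈ 157 mm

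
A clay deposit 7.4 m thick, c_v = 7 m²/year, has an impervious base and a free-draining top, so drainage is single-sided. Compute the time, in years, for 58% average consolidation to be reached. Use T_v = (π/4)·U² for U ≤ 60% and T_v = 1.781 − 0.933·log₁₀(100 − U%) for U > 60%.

Drainage path length: H_d = H = 7.4 m (single drainage).
U ≤ 60%: T_v = (π/4)·U² = (π/4)×0.58² = 0.26421.
t = T_v·H_d²/c_v = 0.26421×7.4²/7 = 2.067 years.

t ≈ 2.07 years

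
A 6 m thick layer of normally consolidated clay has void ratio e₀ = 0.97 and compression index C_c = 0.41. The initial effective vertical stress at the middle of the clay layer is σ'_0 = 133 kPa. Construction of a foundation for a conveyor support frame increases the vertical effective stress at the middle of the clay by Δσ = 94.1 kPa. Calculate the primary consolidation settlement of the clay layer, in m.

S_c ≈ 0.29 m

Final effective stress: σ'_f = σ'_0 + Δσ = 133 + 94.1 = 227.1 kPa.
Normally consolidated clay, so the full stress increment lies on the virgin compression line:
S_c = C_c·H/(1+e₀)·log₁₀(σ'_f/σ'_0) = 0.41×6/(1+0.97)×log₁₀(227.1/133)
    = 1.2487 × 0.23237 = 0.2902 m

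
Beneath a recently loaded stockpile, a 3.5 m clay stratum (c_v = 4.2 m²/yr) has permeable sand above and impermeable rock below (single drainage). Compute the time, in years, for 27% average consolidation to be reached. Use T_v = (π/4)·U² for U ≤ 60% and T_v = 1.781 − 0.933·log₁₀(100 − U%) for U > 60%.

t ≈ 0.167 years

Drainage path length: H_d = H = 3.5 m (single drainage).
U ≤ 60%: T_v = (π/4)·U² = (π/4)×0.27² = 0.057256.
t = T_v·H_d²/c_v = 0.057256×3.5²/4.2 = 0.167 years.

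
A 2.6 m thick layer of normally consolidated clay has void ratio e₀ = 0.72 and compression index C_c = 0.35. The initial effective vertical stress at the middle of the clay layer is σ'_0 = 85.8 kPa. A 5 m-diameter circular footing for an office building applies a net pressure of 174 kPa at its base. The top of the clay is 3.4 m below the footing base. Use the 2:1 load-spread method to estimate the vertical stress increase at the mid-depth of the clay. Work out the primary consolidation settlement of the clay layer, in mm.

S_c ≈ 99 mm

Mid-depth of clay below the footing base: z = 3.4 + 2.6/2 = 4.7 m.
Stress increase at mid-clay by the 2:1 spreading method:
Δσ ≈ qD²/(D+z)² = 174×5²/(5+4.7)² = 46.232 kPa
Final effective stress: σ'_f = σ'_0 + Δσ = 85.8 + 46.232 = 132.03 kPa.
Normally consolidated clay, so the full stress increment lies on the virgin compression line:
S_c = C_c·H/(1+e₀)·log₁₀(σ'_f/σ'_0) = 0.35×2.6/(1+0.72)×log₁₀(132.03/85.8)
    = 0.52907 × 0.18719 = 0.09904 m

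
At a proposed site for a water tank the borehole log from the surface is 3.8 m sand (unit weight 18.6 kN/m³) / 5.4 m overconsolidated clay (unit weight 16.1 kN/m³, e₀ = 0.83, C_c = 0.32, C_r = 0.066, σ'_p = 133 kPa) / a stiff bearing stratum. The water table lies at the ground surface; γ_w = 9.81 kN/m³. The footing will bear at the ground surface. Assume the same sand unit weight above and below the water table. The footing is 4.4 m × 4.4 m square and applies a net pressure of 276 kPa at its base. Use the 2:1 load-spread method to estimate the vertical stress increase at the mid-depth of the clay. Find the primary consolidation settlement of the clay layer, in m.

Mid-depth of clay below the ground surface: z = 3.8 + 5.4/2 = 6.5 m.
Total vertical stress at mid-clay: σ_v = 18.6×3.8 + 16.1×2.7 = 114.15 kPa.
Pore pressure: u = 9.81×(6.5 − 0) = 63.765 kPa.
Initial effective stress: σ'_0 = σ_v − u = 114.15 − 63.765 = 50.385 kPa.
Stress increase at mid-clay by the 2:1 spreading method:
Δσ = qBL/((B+z)(L+z)) = 276×4.4×4.4/((4.4+6.5)(4.4+6.5)) = 44.974 kPa
Final effective stress: σ'_f = 50.385 + 44.974 = 95.359 kPa.
σ'_f = 95.359 ≤ σ'_p = 133 kPa, so the clay remains overconsolidated and only the recompression index applies:
S_c = C_r·H/(1+e₀)·log₁₀(σ'_f/σ'_0) = 0.066×5.4/1.83×log₁₀(95.359/50.385)
    = 0.19475 × 0.27706 = 0.05396 m

S_c ≈ 0.054 m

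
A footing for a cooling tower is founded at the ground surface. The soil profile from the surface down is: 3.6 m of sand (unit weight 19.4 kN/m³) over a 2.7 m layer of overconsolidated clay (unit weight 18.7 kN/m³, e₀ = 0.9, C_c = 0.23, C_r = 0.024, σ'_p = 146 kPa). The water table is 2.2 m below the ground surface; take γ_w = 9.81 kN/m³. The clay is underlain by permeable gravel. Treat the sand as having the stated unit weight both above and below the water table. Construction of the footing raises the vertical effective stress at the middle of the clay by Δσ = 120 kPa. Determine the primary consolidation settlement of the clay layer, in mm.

S_c ≈ 47.3 mm

Mid-depth of clay below the ground surface: z = 3.6 + 2.7/2 = 4.95 m.
Total vertical stress at mid-clay: σ_v = 19.4×3.6 + 18.7×1.35 = 95.085 kPa.
Pore pressure: u = 9.81×(4.95 − 2.2) = 26.978 kPa.
Initial effective stress: σ'_0 = σ_v − u = 95.085 − 26.978 = 68.107 kPa.
Final effective stress: σ'_f = 68.107 + 120 = 188.11 kPa.
σ'_f = 188.11 > σ'_p = 146 kPa, so the stress path crosses the preconsolidation pressure — recompression up to σ'_p, then virgin compression beyond:
S_c = H/(1+e₀)·[C_r·log₁₀(σ'_p/σ'_0) + C_c·log₁₀(σ'_f/σ'_p)]
    = 2.7/1.9 × [0.024×log₁₀(146/68.107) + 0.23×log₁₀(188.11/146)]
    = 1.4211 × [0.0079479 + 0.025314] = 0.04727 m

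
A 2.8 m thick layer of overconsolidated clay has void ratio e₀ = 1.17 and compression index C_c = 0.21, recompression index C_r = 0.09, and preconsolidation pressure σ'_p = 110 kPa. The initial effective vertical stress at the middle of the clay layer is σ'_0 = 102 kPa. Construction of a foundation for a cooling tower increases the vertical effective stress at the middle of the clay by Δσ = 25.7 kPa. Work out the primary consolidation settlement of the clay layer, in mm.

Final effective stress: σ'_f = 102 + 25.7 = 127.7 kPa.
σ'_f = 127.7 > σ'_p = 110 kPa, so the stress path crosses the preconsolidation pressure — recompression up to σ'_p, then virgin compression beyond:
S_c = H/(1+e₀)·[C_r·log₁₀(σ'_p/σ'_0) + C_c·log₁₀(σ'_f/σ'_p)]
    = 2.8/2.17 × [0.09×log₁₀(110/102) + 0.21×log₁₀(127.7/110)]
    = 1.2903 × [0.0029513 + 0.013608] = 0.02137 m

S_c ≈ 21.4 mm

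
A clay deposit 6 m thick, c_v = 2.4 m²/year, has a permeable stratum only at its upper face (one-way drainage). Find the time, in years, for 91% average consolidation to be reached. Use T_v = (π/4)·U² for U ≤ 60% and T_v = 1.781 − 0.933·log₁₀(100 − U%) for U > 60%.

t ≈ 13.4 years

Drainage path length: H_d = H = 6 m (single drainage).
U > 60%: T_v = 1.781 − 0.933·log₁₀(100 − 91) = 0.89069.
t = T_v·H_d²/c_v = 0.89069×6²/2.4 = 13.36 years.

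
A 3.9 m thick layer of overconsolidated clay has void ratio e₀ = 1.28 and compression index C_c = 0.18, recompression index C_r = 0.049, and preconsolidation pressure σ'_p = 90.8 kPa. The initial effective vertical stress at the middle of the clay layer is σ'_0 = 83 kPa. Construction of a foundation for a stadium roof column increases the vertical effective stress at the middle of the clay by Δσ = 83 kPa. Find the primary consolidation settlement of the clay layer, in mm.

S_c ≈ 83.9 mm

Final effective stress: σ'_f = 83 + 83 = 166 kPa.
σ'_f = 166 > σ'_p = 90.8 kPa, so the stress path crosses the preconsolidation pressure — recompression up to σ'_p, then virgin compression beyond:
S_c = H/(1+e₀)·[C_r·log₁₀(σ'_p/σ'_0) + C_c·log₁₀(σ'_f/σ'_p)]
    = 3.9/2.28 × [0.049×log₁₀(90.8/83) + 0.18×log₁₀(166/90.8)]
    = 1.7105 × [0.0019114 + 0.047164] = 0.08394 m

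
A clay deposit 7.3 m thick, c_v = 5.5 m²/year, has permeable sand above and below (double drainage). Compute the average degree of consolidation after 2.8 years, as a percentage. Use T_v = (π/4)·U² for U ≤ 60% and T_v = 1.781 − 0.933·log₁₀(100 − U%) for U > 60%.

Drainage path length: H_d = H/2 = 3.65 m (double drainage).
T_v = c_v·t/H_d² = 5.5×2.8/3.65² = 1.1559.
T_v = 1.1559 corresponds to the U > 60% branch:
U = 1 − 10^((1.781 − T_v)/0.933)/100 = 0.9532

U ≈ 95.3 %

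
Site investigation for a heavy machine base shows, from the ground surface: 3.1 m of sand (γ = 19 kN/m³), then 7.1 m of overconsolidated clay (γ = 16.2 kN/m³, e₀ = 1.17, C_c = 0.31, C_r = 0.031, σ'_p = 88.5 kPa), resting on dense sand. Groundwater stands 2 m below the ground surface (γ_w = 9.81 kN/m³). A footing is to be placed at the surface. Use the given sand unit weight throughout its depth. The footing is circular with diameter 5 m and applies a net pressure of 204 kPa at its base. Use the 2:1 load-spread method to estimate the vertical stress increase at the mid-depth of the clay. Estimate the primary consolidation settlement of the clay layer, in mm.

Mid-depth of clay below the ground surface: z = 3.1 + 7.1/2 = 6.65 m.
Total vertical stress at mid-clay: σ_v = 19×3.1 + 16.2×3.55 = 116.41 kPa.
Pore pressure: u = 9.81×(6.65 − 2) = 45.617 kPa.
Initial effective stress: σ'_0 = σ_v − u = 116.41 − 45.617 = 70.793 kPa.
Stress increase at mid-clay by the 2:1 spreading method:
Δσ ≈ qD²/(D+z)² = 204×5²/(5+6.65)² = 37.577 kPa
Final effective stress: σ'_f = 70.793 + 37.577 = 108.37 kPa.
σ'_f = 108.37 > σ'_p = 88.5 kPa, so the stress path crosses the preconsolidation pressure — recompression up to σ'_p, then virgin compression beyond:
S_c = H/(1+e₀)·[C_r·log₁₀(σ'_p/σ'_0) + C_c·log₁₀(σ'_f/σ'_p)]
    = 7.1/2.17 × [0.031×log₁₀(88.5/70.793) + 0.31×log₁₀(108.37/88.5)]
    = 3.2719 × [0.0030055 + 0.027269] = 0.09906 m

S_c ≈ 99.1 mm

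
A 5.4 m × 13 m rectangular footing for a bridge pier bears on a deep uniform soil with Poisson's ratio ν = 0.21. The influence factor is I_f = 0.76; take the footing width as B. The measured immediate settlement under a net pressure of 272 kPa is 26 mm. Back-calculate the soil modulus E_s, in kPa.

S_e = q·B·(1−ν²)/E_s · I_f  ⇒  E_s = q·B·(1−ν²)·I_f / S_e.
E_s = 272 × 5.4 × 0.9559 × 0.76 / 0.026 = 41040 kPa

E_s ≈ 41000 kPa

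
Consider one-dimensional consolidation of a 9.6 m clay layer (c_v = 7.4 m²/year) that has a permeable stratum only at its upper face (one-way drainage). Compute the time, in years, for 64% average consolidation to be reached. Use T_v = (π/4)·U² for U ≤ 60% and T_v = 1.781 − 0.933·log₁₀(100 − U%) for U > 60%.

Drainage path length: H_d = H = 9.6 m (single drainage).
U > 60%: T_v = 1.781 − 0.933·log₁₀(100 − 64) = 0.32897.
t = T_v·H_d²/c_v = 0.32897×9.6²/7.4 = 4.097 years.

t ≈ 4.1 years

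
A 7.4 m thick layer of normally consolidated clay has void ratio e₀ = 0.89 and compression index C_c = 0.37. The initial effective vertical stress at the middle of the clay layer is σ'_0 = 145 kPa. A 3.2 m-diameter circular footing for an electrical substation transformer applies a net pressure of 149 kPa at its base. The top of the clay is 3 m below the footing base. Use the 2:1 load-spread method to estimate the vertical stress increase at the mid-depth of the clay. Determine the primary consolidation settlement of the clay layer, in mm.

Mid-depth of clay below the footing base: z = 3 + 7.4/2 = 6.7 m.
Stress increase at mid-clay by the 2:1 spreading method:
Δσ ≈ qD²/(D+z)² = 149×3.2²/(3.2+6.7)² = 15.567 kPa
Final effective stress: σ'_f = σ'_0 + Δσ = 145 + 15.567 = 160.57 kPa.
Normally consolidated clay, so the full stress increment lies on the virgin compression line:
S_c = C_c·H/(1+e₀)·log₁₀(σ'_f/σ'_0) = 0.37×7.4/(1+0.89)×log₁₀(160.57/145)
    = 1.4487 × 0.044296 = 0.06417 m

S_c ≈ 64.2 mm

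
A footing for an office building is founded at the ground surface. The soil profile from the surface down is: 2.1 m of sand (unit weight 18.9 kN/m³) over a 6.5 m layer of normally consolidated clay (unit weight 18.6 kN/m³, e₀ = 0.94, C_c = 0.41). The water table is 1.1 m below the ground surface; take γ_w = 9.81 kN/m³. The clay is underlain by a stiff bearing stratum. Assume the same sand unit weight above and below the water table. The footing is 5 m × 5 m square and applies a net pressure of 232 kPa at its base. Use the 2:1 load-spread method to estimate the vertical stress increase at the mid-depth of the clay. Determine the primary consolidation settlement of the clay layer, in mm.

Mid-depth of clay below the ground surface: z = 2.1 + 6.5/2 = 5.35 m.
Total vertical stress at mid-clay: σ_v = 18.9×2.1 + 18.6×3.25 = 100.14 kPa.
Pore pressure: u = 9.81×(5.35 − 1.1) = 41.693 kPa.
Initial effective stress: σ'_0 = σ_v − u = 100.14 − 41.693 = 58.447 kPa.
Stress increase at mid-clay by the 2:1 spreading method:
Δσ = qBL/((B+z)(L+z)) = 232×5×5/((5+5.35)(5+5.35)) = 54.144 kPa
Final effective stress: σ'_f = σ'_0 + Δσ = 58.447 + 54.144 = 112.59 kPa.
Normally consolidated clay, so the full stress increment lies on the virgin compression line:
S_c = C_c·H/(1+e₀)·log₁₀(σ'_f/σ'_0) = 0.41×6.5/(1+0.94)×log₁₀(112.59/58.447)
    = 1.3737 × 0.28474 = 0.3911 m

S_c ≈ 391 mm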